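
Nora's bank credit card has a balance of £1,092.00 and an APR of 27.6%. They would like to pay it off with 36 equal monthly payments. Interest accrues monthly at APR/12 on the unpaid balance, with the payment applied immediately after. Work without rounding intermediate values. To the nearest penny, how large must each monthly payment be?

Monthly rate r = 27.6%/12 = 2.3% = 0.023.
Level-payment amortization: P = B₀·r / (1 − (1+r)^(−n)) = 1092.00·0.023 / (1 − 1.023^(−36)).
Denominator 1 − (1+r)^(−36) = 0.558960805.
P = 25.116 / 0.558960805 ≈ 44.93.

£44.93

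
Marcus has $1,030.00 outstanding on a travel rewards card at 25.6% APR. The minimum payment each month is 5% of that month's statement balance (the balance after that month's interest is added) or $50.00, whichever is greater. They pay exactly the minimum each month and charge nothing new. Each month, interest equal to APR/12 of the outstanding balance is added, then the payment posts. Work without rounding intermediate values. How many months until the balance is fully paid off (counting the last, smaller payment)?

28 months

Monthly rate r = 25.6%/12 = 2.13333% = 0.0213333.
While 5% of the post-interest balance exceeds $50.00, each month B ← (B·(1+r))·(1 − 0.05), i.e. B shrinks by the factor (1+r)·0.95 = 0.97027.
This holds for months 1–2. Entering month 3 the balance is $969.66; 5% of the post-interest balance is now below $50.00, so the flat $50.00 minimum applies from here.
From month 3 a fixed $50.00 at rate r clears $969.66 in 26 more payments. Total: 2 + 26 = 28 months.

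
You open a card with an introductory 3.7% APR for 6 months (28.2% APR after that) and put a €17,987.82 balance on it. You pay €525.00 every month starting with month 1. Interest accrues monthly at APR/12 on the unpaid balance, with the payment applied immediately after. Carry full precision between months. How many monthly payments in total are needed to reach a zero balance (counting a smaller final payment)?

Promo months 1–6 at r₀ = 3.7%/12 = 0.00308333; months 7+ at r₁ = 28.2%/12 = 0.0235.
After month 6: iterate B ← B·(1+r₀) − €525.00 for 6 months → €15,148.79.
Then at r₁ with €525.00/mo: n₂ = −ln(1 − r₁·B/P)/ln(1+r₁) ≈ 48.80 → 49 more payments.

55 payments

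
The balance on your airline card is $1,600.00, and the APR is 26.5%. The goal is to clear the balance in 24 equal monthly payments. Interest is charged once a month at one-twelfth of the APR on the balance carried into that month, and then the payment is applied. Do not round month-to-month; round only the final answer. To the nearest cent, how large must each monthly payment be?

Monthly rate r = 26.5%/12 = 2.20833% = 0.0220833.
Level-payment amortization: P = B₀·r / (1 − (1+r)^(−n)) = 1600.00·0.0220833 / (1 − 1.02208^(−24)).
Denominator 1 − (1+r)^(−24) = 0.407990543.
P = 35.3333 / 0.407990543 ≈ 86.60.

$86.60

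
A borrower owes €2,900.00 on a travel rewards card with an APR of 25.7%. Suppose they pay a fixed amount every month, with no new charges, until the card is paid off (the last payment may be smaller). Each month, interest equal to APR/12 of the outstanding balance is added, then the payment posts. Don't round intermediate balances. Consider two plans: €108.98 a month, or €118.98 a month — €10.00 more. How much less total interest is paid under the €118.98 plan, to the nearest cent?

€194.70

Monthly rate r = 25.7%/12 = 2.14167% = 0.0214167.
At €108.98/mo: n = ⌈−ln(1 − rB₀/P)/ln(1+r)⌉ = 40 payments (last €89.24); total interest = total paid − €2,900.00 = €1,439.46.
At €118.98/mo: 35 payments (last €99.44); total interest €1,244.76.
Interest saved = €1,439.46 − €1,244.76 = €194.70.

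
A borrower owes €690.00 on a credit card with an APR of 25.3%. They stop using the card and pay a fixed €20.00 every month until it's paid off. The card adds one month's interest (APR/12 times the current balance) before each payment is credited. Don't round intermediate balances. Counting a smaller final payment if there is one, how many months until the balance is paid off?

Monthly rate r = 25.3%/12 = 2.10833% = 0.0210833.
Recurrence: B ← B·(1+r) − €20.00.
Month 1: interest €14.55; balance after payment €684.55.
Month 2: interest €14.43; balance after payment €678.98.
Closed form: n = −ln(1 − rB₀/P)/ln(1+r) = −ln(0.27263)/ln(1.02108) ≈ 62.291, so the balance reaches zero during payment 63.

63 months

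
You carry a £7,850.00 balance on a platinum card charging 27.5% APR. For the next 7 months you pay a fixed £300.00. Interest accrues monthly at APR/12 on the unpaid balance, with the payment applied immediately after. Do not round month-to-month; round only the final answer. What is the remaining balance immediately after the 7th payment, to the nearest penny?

Monthly rate r = 27.5%/12 = 2.29167% = 0.0229167.
Each month: B ← B·(1+r) − £300.00.
Month 1: interest £179.90; balance after payment £7,729.90.
Month 2: interest £177.14; balance after payment £7,607.04.
Month 3: interest £174.33; balance after payment £7,481.37.
Month 4: interest £171.45; balance after payment £7,352.82.
Month 5: interest £168.50; balance after payment £7,221.32.
Month 6: interest £165.49; balance after payment £7,086.81.
Month 7: interest £162.41; balance after payment £6,949.21.

£6,949.21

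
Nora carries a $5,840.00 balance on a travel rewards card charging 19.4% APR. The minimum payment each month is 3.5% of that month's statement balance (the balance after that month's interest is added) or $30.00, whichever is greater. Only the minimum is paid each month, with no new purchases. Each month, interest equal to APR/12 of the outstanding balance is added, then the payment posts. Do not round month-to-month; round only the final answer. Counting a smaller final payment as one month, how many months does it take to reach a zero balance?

137 months

Monthly rate r = 19.4%/12 = 1.61667% = 0.0161667.
While 3.5% of the post-interest balance exceeds $30.00, each month B ← (B·(1+r))·(1 − 0.035), i.e. B shrinks by the factor (1+r)·0.965 = 0.9806.
This holds for months 1–99. Entering month 100 the balance is $839.74; 3.5% of the post-interest balance is now below $30.00, so the flat $30.00 minimum applies from here.
From month 100 a fixed $30.00 at rate r clears $839.74 in 38 more payments. Total: 99 + 38 = 137 months.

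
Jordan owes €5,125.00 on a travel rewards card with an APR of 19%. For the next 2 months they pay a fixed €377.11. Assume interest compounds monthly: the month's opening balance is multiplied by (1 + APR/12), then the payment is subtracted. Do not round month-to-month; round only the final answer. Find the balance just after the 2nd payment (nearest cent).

Monthly rate r = 19%/12 = 1.58333% = 0.0158333.
Each month: B ← B·(1+r) − €377.11.
Month 1: interest €81.15; balance after payment €4,829.04.
Month 2: interest €76.46; balance after payment €4,528.39.

€4,528.39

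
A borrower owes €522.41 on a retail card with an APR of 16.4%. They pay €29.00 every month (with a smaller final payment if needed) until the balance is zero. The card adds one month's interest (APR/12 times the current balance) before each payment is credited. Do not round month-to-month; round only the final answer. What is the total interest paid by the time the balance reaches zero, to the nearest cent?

€81.41

Monthly rate r = 16.4%/12 = 1.36667% = 0.0136667.
Payoff takes n = ⌈−ln(1 − rB₀/P)/ln(1+r)⌉ = ⌈20.820⌉ = 21 payments; the last is €23.82.
Total paid = 20·€29.00 + €23.82 = €603.82.
Total interest = total paid − principal = €603.82 − €522.41 = €81.41.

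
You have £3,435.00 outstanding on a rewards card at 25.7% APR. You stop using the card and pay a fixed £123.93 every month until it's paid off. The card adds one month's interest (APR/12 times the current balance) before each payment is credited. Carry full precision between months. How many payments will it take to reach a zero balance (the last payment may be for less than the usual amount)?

43 months

Monthly rate r = 25.7%/12 = 2.14167% = 0.0214167.
Recurrence: B ← B·(1+r) − £123.93.
Month 1: interest £73.57; balance after payment £3,384.64.
Month 2: interest £72.49; balance after payment £3,333.19.
Closed form: n = −ln(1 − rB₀/P)/ln(1+r) = −ln(0.40639)/ln(1.02142) ≈ 42.493, so the balance reaches zero during payment 43.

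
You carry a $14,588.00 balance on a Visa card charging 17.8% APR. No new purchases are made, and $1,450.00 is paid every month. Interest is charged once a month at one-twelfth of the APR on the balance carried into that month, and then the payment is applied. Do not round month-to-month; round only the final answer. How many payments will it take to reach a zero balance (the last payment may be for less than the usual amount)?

11 months

Monthly rate r = 17.8%/12 = 1.48333% = 0.0148333.
Recurrence: B ← B·(1+r) − $1,450.00.
Month 1: interest $216.39; balance after payment $13,354.39.
Month 2: interest $198.09; balance after payment $12,102.48.
Closed form: n = −ln(1 − rB₀/P)/ln(1+r) = −ln(0.85077)/ln(1.01483) ≈ 10.976, so the balance reaches zero during payment 11.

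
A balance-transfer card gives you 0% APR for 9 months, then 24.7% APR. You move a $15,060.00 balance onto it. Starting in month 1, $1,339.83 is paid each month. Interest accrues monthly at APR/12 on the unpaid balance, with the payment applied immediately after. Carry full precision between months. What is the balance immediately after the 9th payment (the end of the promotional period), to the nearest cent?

$3,001.53

Promo months 1–9 at r₀ = 0%/12 = 0; months 10+ at r₁ = 24.7%/12 = 0.0205833.
After month 9 (no interest yet): B = $15,060.00 − 9·$1,339.83 = $3,001.53.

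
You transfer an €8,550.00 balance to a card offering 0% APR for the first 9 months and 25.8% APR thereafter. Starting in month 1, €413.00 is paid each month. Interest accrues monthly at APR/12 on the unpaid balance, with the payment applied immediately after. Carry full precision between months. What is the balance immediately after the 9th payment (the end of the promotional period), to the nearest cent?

€4,833.00

Promo months 1–9 at r₀ = 0%/12 = 0; months 10+ at r₁ = 25.8%/12 = 0.0215.
After month 9 (no interest yet): B = €8,550.00 − 9·€413.00 = €4,833.00.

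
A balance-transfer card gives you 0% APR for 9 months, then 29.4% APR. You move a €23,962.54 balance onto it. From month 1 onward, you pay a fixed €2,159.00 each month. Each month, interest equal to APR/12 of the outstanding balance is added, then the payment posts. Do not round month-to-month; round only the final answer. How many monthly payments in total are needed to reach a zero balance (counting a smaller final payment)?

12 months

Promo months 1–9 at r₀ = 0%/12 = 0; months 10+ at r₁ = 29.4%/12 = 0.0245.
After month 9 (no interest yet): B = €23,962.54 − 9·€2,159.00 = €4,531.54.
Then at r₁ with €2,159.00/mo: n₂ = −ln(1 − r₁·B/P)/ln(1+r₁) ≈ 2.18 → 3 more payments.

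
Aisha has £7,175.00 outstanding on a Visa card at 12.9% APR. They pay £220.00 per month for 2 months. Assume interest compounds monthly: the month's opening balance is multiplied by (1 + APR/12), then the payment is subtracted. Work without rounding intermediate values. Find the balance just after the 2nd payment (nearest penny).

Monthly rate r = 12.9%/12 = 1.075% = 0.01075.
Each month: B ← B·(1+r) − £220.00.
Month 1: interest £77.13; balance after payment £7,032.13.
Month 2: interest £75.60; balance after payment £6,887.73.

£6,887.73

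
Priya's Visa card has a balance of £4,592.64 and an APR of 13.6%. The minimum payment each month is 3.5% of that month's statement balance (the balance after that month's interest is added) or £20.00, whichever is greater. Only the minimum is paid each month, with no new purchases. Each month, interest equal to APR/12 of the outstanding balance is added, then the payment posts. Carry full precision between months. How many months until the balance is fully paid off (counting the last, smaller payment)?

121 months

Monthly rate r = 13.6%/12 = 1.13333% = 0.0113333.
While 3.5% of the post-interest balance exceeds £20.00, each month B ← (B·(1+r))·(1 − 0.035), i.e. B shrinks by the factor (1+r)·0.965 = 0.97594.
This holds for months 1–87. Entering month 88 the balance is £551.75; 3.5% of the post-interest balance is now below £20.00, so the flat £20.00 minimum applies from here.
From month 88 a fixed £20.00 at rate r clears £551.75 in 34 more payments. Total: 87 + 34 = 121 months.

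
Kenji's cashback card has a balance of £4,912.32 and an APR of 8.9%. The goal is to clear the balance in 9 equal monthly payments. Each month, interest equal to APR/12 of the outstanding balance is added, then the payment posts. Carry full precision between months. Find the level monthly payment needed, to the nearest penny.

£566.25

Monthly rate r = 8.9%/12 = 0.741667% = 0.00741667.
Level-payment amortization: P = B₀·r / (1 − (1+r)^(−n)) = 4912.32·0.00741667 / (1 − 1.00742^(−9)).
Denominator 1 − (1+r)^(−9) = 0.0643405329.
P = 36.433 / 0.0643405329 ≈ 566.25.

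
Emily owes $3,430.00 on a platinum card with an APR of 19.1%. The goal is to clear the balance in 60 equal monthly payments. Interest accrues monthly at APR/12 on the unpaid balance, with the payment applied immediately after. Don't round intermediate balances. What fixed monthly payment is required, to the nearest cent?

Monthly rate r = 19.1%/12 = 1.59167% = 0.0159167.
Level-payment amortization: P = B₀·r / (1 − (1+r)^(−n)) = 3430.00·0.0159167 / (1 − 1.01592^(−60)).
Denominator 1 − (1+r)^(−60) = 0.612282962.
P = 54.5942 / 0.612282962 ≈ 89.16.

$89.16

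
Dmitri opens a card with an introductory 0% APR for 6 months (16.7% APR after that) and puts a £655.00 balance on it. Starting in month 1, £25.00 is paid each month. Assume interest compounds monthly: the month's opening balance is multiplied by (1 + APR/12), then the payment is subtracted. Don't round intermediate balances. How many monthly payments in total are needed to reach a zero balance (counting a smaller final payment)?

Promo months 1–6 at r₀ = 0%/12 = 0; months 7+ at r₁ = 16.7%/12 = 0.0139167.
After month 6 (no interest yet): B = £655.00 − 6·£25.00 = £505.00.
Then at r₁ with £25.00/mo: n₂ = −ln(1 − r₁·B/P)/ln(1+r₁) ≈ 23.88 → 24 more payments.

30 payments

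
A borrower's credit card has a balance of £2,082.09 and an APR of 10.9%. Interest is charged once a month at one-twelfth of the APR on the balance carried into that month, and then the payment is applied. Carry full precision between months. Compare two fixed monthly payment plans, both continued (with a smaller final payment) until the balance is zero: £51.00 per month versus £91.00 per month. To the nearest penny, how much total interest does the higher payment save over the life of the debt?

Monthly rate r = 10.9%/12 = 0.908333% = 0.00908333.
At £51.00/mo: n = ⌈−ln(1 − rB₀/P)/ln(1+r)⌉ = 52 payments (last £12.42); total interest = total paid − £2,082.09 = £531.33.
At £91.00/mo: 26 payments (last £69.70); total interest £262.61.
Interest saved = £531.33 − £262.61 = £268.72.

£268.72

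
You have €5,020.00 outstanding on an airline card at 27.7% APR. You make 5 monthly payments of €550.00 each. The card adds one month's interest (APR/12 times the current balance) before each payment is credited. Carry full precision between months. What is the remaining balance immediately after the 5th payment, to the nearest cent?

€2,746.84

Monthly rate r = 27.7%/12 = 2.30833% = 0.0230833.
Each month: B ← B·(1+r) − €550.00.
Month 1: interest €115.88; balance after payment €4,585.88.
Month 2: interest €105.86; balance after payment €4,141.74.
Month 3: interest €95.61; balance after payment €3,687.34.
Month 4: interest €85.12; balance after payment €3,222.46.
Month 5: interest €74.39; balance after payment €2,746.84.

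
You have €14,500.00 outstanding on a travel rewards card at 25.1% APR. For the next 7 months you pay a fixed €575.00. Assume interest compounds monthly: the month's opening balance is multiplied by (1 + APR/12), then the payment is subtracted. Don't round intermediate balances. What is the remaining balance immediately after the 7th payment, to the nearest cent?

Monthly rate r = 25.1%/12 = 2.09167% = 0.0209167.
Each month: B ← B·(1+r) − €575.00.
Month 1: interest €303.29; balance after payment €14,228.29.
Month 2: interest €297.61; balance after payment €13,950.90.
Month 3: interest €291.81; balance after payment €13,667.71.
Month 4: interest €285.88; balance after payment €13,378.59.
Month 5: interest €279.84; balance after payment €13,083.42.
Month 6: interest €273.66; balance after payment €12,782.09.
Month 7: interest €267.36; balance after payment €12,474.45.

€12,474.45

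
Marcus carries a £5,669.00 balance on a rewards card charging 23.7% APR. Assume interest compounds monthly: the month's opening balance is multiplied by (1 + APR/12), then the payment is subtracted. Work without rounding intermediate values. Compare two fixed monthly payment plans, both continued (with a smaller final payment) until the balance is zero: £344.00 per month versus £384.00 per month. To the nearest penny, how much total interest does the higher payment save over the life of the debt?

Monthly rate r = 23.7%/12 = 1.975% = 0.01975.
At £344.00/mo: n = ⌈−ln(1 − rB₀/P)/ln(1+r)⌉ = 21 payments (last £46.01); total interest = total paid − £5,669.00 = £1,257.01.
At £384.00/mo: 18 payments (last £240.93); total interest £1,099.93.
Interest saved = £1,257.01 − £1,099.93 = £157.08.

£157.08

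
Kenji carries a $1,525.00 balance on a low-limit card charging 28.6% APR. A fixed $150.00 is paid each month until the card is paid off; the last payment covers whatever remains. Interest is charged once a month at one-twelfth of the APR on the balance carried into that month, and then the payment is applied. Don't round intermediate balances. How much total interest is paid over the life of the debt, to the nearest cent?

$242.38

Monthly rate r = 28.6%/12 = 2.38333% = 0.0238333.
Payoff takes n = ⌈−ln(1 − rB₀/P)/ln(1+r)⌉ = ⌈11.781⌉ = 12 payments; the last is $117.38.
Total paid = 11·$150.00 + $117.38 = $1,767.38.
Total interest = total paid − principal = $1,767.38 − $1,525.00 = $242.38.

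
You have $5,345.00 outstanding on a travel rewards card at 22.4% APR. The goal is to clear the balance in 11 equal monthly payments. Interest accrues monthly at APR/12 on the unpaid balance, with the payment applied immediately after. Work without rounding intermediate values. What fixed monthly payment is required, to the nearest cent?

$542.01

Monthly rate r = 22.4%/12 = 1.86667% = 0.0186667.
Level-payment amortization: P = B₀·r / (1 − (1+r)^(−n)) = 5345.00·0.0186667 / (1 − 1.01867^(−11)).
Denominator 1 − (1+r)^(−11) = 0.184081176.
P = 99.7733 / 0.184081176 ≈ 542.01.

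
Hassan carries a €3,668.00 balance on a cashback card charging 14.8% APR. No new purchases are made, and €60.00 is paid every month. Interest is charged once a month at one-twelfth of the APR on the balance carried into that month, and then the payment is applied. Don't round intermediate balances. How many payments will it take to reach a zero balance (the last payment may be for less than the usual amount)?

115 months

Monthly rate r = 14.8%/12 = 1.23333% = 0.0123333.
Recurrence: B ← B·(1+r) − €60.00.
Month 1: interest €45.24; balance after payment €3,653.24.
Month 2: interest €45.06; balance after payment €3,638.30.
Closed form: n = −ln(1 − rB₀/P)/ln(1+r) = −ln(0.24602)/ln(1.01233) ≈ 114.402, so the balance reaches zero during payment 115.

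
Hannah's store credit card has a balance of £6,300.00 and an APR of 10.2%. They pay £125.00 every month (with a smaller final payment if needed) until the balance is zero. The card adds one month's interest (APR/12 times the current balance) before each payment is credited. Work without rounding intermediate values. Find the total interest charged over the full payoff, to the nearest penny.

£1,960.18

Monthly rate r = 10.2%/12 = 0.85% = 0.0085.
Payoff takes n = ⌈−ln(1 − rB₀/P)/ln(1+r)⌉ = ⌈66.081⌉ = 67 payments; the last is £10.18.
Total paid = 66·£125.00 + £10.18 = £8,260.18.
Total interest = total paid − principal = £8,260.18 − £6,300.00 = £1,960.18.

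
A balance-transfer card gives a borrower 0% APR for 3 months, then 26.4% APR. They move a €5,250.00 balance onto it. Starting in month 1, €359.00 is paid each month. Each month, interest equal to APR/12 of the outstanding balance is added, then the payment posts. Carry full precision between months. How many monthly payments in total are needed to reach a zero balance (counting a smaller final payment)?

17 payments

Promo months 1–3 at r₀ = 0%/12 = 0; months 4+ at r₁ = 26.4%/12 = 0.022.
After month 3 (no interest yet): B = €5,250.00 − 3·€359.00 = €4,173.00.
Then at r₁ with €359.00/mo: n₂ = −ln(1 − r₁·B/P)/ln(1+r₁) ≈ 13.57 → 14 more payments.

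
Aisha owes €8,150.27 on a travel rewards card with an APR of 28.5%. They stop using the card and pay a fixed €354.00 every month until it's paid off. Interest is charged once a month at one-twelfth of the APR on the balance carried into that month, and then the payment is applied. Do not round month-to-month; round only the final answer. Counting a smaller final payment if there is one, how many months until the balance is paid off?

Monthly rate r = 28.5%/12 = 2.375% = 0.02375.
Recurrence: B ← B·(1+r) − €354.00.
Month 1: interest €193.57; balance after payment €7,989.84.
Month 2: interest €189.76; balance after payment €7,825.60.
Closed form: n = −ln(1 − rB₀/P)/ln(1+r) = −ln(0.4532)/ln(1.02375) ≈ 33.718, so the balance reaches zero during payment 34.

34 payments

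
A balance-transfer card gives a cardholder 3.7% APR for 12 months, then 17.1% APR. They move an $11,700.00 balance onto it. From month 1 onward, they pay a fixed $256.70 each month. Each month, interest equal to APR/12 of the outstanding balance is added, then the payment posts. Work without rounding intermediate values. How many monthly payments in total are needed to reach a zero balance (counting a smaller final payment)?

Promo months 1–12 at r₀ = 3.7%/12 = 0.00308333; months 13+ at r₁ = 17.1%/12 = 0.01425.
After month 12: iterate B ← B·(1+r₀) − $256.70 for 12 months → $9,007.14.
Then at r₁ with $256.70/mo: n₂ = −ln(1 − r₁·B/P)/ln(1+r₁) ≈ 48.99 → 49 more payments.

61 payments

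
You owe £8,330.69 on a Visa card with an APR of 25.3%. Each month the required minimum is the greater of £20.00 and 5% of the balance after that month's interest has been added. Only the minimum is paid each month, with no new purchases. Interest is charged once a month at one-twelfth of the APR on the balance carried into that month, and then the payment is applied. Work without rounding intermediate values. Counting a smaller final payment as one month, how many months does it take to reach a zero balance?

126 months

Monthly rate r = 25.3%/12 = 2.10833% = 0.0210833.
While 5% of the post-interest balance exceeds £20.00, each month B ← (B·(1+r))·(1 − 0.05), i.e. B shrinks by the factor (1+r)·0.95 = 0.97003.
This holds for months 1–101. Entering month 102 the balance is £385.43; 5% of the post-interest balance is now below £20.00, so the flat £20.00 minimum applies from here.
From month 102 a fixed £20.00 at rate r clears £385.43 in 25 more payments. Total: 101 + 25 = 126 months.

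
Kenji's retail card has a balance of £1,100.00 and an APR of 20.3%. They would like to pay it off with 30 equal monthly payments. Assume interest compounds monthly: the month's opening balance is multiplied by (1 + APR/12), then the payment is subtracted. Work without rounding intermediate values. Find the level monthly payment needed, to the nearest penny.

Monthly rate r = 20.3%/12 = 1.69167% = 0.0169167.
Level-payment amortization: P = B₀·r / (1 − (1+r)^(−n)) = 1100.00·0.0169167 / (1 − 1.01692^(−30)).
Denominator 1 − (1+r)^(−30) = 0.395440509.
P = 18.6083 / 0.395440509 ≈ 47.06.

£47.06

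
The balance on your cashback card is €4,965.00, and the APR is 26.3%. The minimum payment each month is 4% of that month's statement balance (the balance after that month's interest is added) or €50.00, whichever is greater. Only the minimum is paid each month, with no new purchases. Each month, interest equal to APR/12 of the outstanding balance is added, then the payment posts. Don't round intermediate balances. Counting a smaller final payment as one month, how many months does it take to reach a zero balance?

109 months

Monthly rate r = 26.3%/12 = 2.19167% = 0.0219167.
While 4% of the post-interest balance exceeds €50.00, each month B ← (B·(1+r))·(1 − 0.04), i.e. B shrinks by the factor (1+r)·0.96 = 0.98104.
This holds for months 1–74. Entering month 75 the balance is €1,204.30; 4% of the post-interest balance is now below €50.00, so the flat €50.00 minimum applies from here.
From month 75 a fixed €50.00 at rate r clears €1,204.30 in 35 more payments. Total: 74 + 35 = 109 months.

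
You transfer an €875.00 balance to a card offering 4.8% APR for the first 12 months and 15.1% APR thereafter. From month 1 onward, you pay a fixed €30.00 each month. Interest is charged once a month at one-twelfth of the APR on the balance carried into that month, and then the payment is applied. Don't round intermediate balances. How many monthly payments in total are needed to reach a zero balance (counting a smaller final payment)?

33 months

Promo months 1–12 at r₀ = 4.8%/12 = 0.004; months 13+ at r₁ = 15.1%/12 = 0.0125833.
After month 12: iterate B ← B·(1+r₀) − €30.00 for 12 months → €549.91.
Then at r₁ with €30.00/mo: n₂ = −ln(1 − r₁·B/P)/ln(1+r₁) ≈ 20.97 → 21 more payments.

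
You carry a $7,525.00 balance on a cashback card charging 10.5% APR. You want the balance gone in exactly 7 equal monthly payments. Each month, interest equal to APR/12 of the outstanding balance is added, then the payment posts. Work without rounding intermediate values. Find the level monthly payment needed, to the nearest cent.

Monthly rate r = 10.5%/12 = 0.875% = 0.00875.
Level-payment amortization: P = B₀·r / (1 − (1+r)^(−n)) = 7525.00·0.00875 / (1 − 1.00875^(−7)).
Denominator 1 − (1+r)^(−7) = 0.0591613157.
P = 65.8438 / 0.0591613157 ≈ 1112.95.

$1,112.95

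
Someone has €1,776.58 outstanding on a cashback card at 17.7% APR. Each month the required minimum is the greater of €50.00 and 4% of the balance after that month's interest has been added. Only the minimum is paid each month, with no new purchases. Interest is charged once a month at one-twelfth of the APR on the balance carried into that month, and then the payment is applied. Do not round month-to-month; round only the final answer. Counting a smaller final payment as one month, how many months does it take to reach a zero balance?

Monthly rate r = 17.7%/12 = 1.475% = 0.01475.
While 4% of the post-interest balance exceeds €50.00, each month B ← (B·(1+r))·(1 − 0.04), i.e. B shrinks by the factor (1+r)·0.96 = 0.97416.
This holds for months 1–14. Entering month 15 the balance is €1,231.43; 4% of the post-interest balance is now below €50.00, so the flat €50.00 minimum applies from here.
From month 15 a fixed €50.00 at rate r clears €1,231.43 in 31 more payments. Total: 14 + 31 = 45 months.

45 months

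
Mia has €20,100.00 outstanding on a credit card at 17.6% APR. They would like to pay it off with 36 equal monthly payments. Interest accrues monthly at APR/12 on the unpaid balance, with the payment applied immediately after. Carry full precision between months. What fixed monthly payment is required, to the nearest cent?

€722.64

Monthly rate r = 17.6%/12 = 1.46667% = 0.0146667.
Level-payment amortization: P = B₀·r / (1 − (1+r)^(−n)) = 20100.00·0.0146667 / (1 − 1.01467^(−36)).
Denominator 1 − (1+r)^(−36) = 0.407950746.
P = 294.8 / 0.407950746 ≈ 722.64.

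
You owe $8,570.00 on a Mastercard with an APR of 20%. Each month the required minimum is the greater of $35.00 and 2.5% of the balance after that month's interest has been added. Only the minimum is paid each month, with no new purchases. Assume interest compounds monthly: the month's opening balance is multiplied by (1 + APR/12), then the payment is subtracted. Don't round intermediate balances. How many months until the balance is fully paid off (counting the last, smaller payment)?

273 months

Monthly rate r = 20%/12 = 1.66667% = 0.0166667.
While 2.5% of the post-interest balance exceeds $35.00, each month B ← (B·(1+r))·(1 − 0.025), i.e. B shrinks by the factor (1+r)·0.975 = 0.99125.
This holds for months 1–209. Entering month 210 the balance is $1,365.43; 2.5% of the post-interest balance is now below $35.00, so the flat $35.00 minimum applies from here.
From month 210 a fixed $35.00 at rate r clears $1,365.43 in 64 more payments. Total: 209 + 64 = 273 months.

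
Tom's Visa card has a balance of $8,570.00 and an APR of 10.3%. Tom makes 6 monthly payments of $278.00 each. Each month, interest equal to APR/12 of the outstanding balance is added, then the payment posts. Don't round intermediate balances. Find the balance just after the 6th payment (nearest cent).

Monthly rate r = 10.3%/12 = 0.858333% = 0.00858333.
Each month: B ← B·(1+r) − $278.00.
Month 1: interest $73.56; balance after payment $8,365.56.
Month 2: interest $71.80; balance after payment $8,159.36.
Month 3: interest $70.03; balance after payment $7,951.40.
Month 4: interest $68.25; balance after payment $7,741.65.
Month 5: interest $66.45; balance after payment $7,530.10.
Month 6: interest $64.63; balance after payment $7,316.73.

$7,316.73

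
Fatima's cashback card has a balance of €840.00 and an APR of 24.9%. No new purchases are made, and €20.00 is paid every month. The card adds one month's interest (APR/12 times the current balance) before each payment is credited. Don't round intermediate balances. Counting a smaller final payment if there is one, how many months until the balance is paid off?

100 months

Monthly rate r = 24.9%/12 = 2.075% = 0.02075.
Recurrence: B ← B·(1+r) − €20.00.
Month 1: interest €17.43; balance after payment €837.43.
Month 2: interest €17.38; balance after payment €834.81.
Closed form: n = −ln(1 − rB₀/P)/ln(1+r) = −ln(0.1285)/ln(1.02075) ≈ 99.906, so the balance reaches zero during payment 100.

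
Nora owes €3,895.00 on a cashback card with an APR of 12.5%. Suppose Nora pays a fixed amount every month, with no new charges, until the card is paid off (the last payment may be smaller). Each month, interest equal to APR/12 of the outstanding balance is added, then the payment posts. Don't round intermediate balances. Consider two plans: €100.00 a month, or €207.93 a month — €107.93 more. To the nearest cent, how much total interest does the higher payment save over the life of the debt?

€666.49

Monthly rate r = 12.5%/12 = 1.04167% = 0.0104167.
At €100.00/mo: n = ⌈−ln(1 − rB₀/P)/ln(1+r)⌉ = 51 payments (last €22.10); total interest = total paid − €3,895.00 = €1,127.10.
At €207.93/mo: 21 payments (last €197.01); total interest €460.61.
Interest saved = €1,127.10 − €460.61 = €666.49.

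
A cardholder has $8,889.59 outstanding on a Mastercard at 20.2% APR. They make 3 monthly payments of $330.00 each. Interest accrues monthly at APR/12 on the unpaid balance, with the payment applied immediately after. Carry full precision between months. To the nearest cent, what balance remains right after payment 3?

$8,339.36

Monthly rate r = 20.2%/12 = 1.68333% = 0.0168333.
Each month: B ← B·(1+r) − $330.00.
Month 1: interest $149.64; balance after payment $8,709.23.
Month 2: interest $146.61; balance after payment $8,525.84.
Month 3: interest $143.52; balance after payment $8,339.36.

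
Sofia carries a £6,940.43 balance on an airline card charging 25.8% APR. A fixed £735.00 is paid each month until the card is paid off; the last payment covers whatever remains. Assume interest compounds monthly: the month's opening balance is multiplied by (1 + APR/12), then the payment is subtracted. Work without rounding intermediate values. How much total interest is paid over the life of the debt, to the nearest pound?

£902

Monthly rate r = 25.8%/12 = 2.15% = 0.0215.
Payoff takes n = ⌈−ln(1 − rB₀/P)/ln(1+r)⌉ = ⌈10.668⌉ = 11 payments; the last is £492.50.
Total paid = 10·£735.00 + £492.50 = £7,842.50.
Total interest = total paid − principal = £7,842.50 − £6,940.43 = £902.07.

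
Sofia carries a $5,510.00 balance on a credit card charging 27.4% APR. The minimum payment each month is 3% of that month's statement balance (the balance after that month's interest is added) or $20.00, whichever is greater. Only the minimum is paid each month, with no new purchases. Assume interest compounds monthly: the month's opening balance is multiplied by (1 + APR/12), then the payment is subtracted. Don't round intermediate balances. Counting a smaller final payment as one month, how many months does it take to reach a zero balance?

332 months

Monthly rate r = 27.4%/12 = 2.28333% = 0.0228333.
While 3% of the post-interest balance exceeds $20.00, each month B ← (B·(1+r))·(1 − 0.03), i.e. B shrinks by the factor (1+r)·0.97 = 0.99215.
This holds for months 1–271. Entering month 272 the balance is $650.75; 3% of the post-interest balance is now below $20.00, so the flat $20.00 minimum applies from here.
From month 272 a fixed $20.00 at rate r clears $650.75 in 61 more payments. Total: 271 + 61 = 332 months.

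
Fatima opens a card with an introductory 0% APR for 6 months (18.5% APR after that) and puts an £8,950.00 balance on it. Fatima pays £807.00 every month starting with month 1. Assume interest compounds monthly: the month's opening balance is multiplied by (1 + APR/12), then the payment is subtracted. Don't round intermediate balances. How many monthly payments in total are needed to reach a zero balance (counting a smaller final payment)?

Promo months 1–6 at r₀ = 0%/12 = 0; months 7+ at r₁ = 18.5%/12 = 0.0154167.
After month 6 (no interest yet): B = £8,950.00 − 6·£807.00 = £4,108.00.
Then at r₁ with £807.00/mo: n₂ = −ln(1 − r₁·B/P)/ln(1+r₁) ≈ 5.34 → 6 more payments.

12 months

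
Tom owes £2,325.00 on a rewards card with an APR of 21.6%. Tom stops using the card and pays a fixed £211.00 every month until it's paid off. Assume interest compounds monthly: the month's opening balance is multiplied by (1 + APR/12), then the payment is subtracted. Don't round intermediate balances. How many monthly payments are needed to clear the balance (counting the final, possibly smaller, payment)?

13 payments

Monthly rate r = 21.6%/12 = 1.8% = 0.018.
Recurrence: B ← B·(1+r) − £211.00.
Month 1: interest £41.85; balance after payment £2,155.85.
Month 2: interest £38.81; balance after payment £1,983.66.
Closed form: n = −ln(1 − rB₀/P)/ln(1+r) = −ln(0.80166)/ln(1.018) ≈ 12.392, so the balance reaches zero during payment 13.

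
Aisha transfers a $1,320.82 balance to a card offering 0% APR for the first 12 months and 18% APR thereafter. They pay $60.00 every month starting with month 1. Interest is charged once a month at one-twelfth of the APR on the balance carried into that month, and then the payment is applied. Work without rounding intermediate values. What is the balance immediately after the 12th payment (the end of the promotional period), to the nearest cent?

Promo months 1–12 at r₀ = 0%/12 = 0; months 13+ at r₁ = 18%/12 = 0.015.
After month 12 (no interest yet): B = $1,320.82 − 12·$60.00 = $600.82.

$600.82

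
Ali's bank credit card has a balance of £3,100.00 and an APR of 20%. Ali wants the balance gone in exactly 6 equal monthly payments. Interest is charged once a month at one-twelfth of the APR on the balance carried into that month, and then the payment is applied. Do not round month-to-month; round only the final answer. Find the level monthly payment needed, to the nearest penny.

£547.22

Monthly rate r = 20%/12 = 1.66667% = 0.0166667.
Level-payment amortization: P = B₀·r / (1 − (1+r)^(−n)) = 3100.00·0.0166667 / (1 − 1.01667^(−6)).
Denominator 1 − (1+r)^(−6) = 0.0944165182.
P = 51.6667 / 0.0944165182 ≈ 547.22.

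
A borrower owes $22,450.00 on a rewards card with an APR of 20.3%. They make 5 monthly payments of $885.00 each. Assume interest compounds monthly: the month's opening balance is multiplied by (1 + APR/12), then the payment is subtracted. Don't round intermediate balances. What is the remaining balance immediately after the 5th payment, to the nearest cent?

$19,836.97

Monthly rate r = 20.3%/12 = 1.69167% = 0.0169167.
Each month: B ← B·(1+r) − $885.00.
Month 1: interest $379.78; balance after payment $21,944.78.
Month 2: interest $371.23; balance after payment $21,431.01.
Month 3: interest $362.54; balance after payment $20,908.55.
Month 4: interest $353.70; balance after payment $20,377.26.
Month 5: interest $344.72; balance after payment $19,836.97.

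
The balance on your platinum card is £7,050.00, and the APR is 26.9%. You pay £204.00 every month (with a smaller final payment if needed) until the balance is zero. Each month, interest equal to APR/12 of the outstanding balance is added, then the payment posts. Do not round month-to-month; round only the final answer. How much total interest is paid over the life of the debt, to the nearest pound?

£6,664

Monthly rate r = 26.9%/12 = 2.24167% = 0.0224167.
Payoff takes n = ⌈−ln(1 − rB₀/P)/ln(1+r)⌉ = ⌈67.224⌉ = 68 payments; the last is £46.07.
Total paid = 67·£204.00 + £46.07 = £13,714.07.
Total interest = total paid − principal = £13,714.07 − £7,050.00 = £6,664.07.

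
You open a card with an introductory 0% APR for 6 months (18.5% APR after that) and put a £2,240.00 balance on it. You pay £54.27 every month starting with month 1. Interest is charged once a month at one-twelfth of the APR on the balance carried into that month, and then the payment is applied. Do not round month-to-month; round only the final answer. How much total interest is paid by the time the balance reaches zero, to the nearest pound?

Promo months 1–6 at r₀ = 0%/12 = 0; months 7+ at r₁ = 18.5%/12 = 0.0154167.
After month 6 (no interest yet): B = £2,240.00 − 6·£54.27 = £1,914.38.
Then at r₁ with £54.27/mo: n₂ = −ln(1 − r₁·B/P)/ln(1+r₁) ≈ 51.30 → 52 more payments.
Total paid = 57·£54.27 + £16.50 = £3,109.89; interest = £3,109.89 − £2,240.00 = £869.89.

£870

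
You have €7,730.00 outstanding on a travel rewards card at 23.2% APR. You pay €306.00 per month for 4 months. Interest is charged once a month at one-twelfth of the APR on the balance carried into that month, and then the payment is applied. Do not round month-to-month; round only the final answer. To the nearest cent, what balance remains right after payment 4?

Monthly rate r = 23.2%/12 = 1.93333% = 0.0193333.
Each month: B ← B·(1+r) − €306.00.
Month 1: interest €149.45; balance after payment €7,573.45.
Month 2: interest €146.42; balance after payment €7,413.87.
Month 3: interest €143.33; balance after payment €7,251.20.
Month 4: interest €140.19; balance after payment €7,085.39.

€7,085.39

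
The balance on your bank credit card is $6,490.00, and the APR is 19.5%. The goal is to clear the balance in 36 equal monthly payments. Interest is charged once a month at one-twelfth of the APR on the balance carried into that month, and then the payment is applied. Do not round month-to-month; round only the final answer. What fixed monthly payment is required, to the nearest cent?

$239.54

Monthly rate r = 19.5%/12 = 1.625% = 0.01625.
Level-payment amortization: P = B₀·r / (1 − (1+r)^(−n)) = 6490.00·0.01625 / (1 − 1.01625^(−36)).
Denominator 1 − (1+r)^(−36) = 0.440268317.
P = 105.463 / 0.440268317 ≈ 239.54.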